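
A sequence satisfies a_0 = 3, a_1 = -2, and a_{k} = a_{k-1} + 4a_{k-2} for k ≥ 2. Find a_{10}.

The ordinary generating function has denominator 1 - y - 4y^2.
Iterating the recurrence: a_0,…,a_{10} = 3, -2, 10, 2, 42, 50, 218, 418, 1290, 2962, 8122.

8122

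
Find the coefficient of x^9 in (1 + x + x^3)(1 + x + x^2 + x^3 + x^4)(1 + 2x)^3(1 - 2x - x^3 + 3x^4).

95

(1 + x + x^3) has coefficients 1,1,0,1 for degrees 0…3.
(1 + x + x^2 + x^3 + x^4) has coefficients 1,1,1,1,1,0,0,0,0,0 for degrees 0…9.
Multiplying by (1 + 2x)^3 gives running coefficients 1,7,19,27,27,26,20,8,0,0 for degrees 0…9.
Finally multiplying by (1 - 2x - x^3 + 3x^4), the product of all factors after the first has coefficients 1,5,5,-12,-31,-26,-2,22,39,58 for degrees 0…9.
[x^9] = 1·58 + 1·39 + 1·(-2) = 95.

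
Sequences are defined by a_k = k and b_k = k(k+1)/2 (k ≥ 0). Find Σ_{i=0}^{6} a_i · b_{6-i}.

This is [x^6] in the product of the two ordinary generating functions.
Σ = 0·21 + 1·15 + 2·10 + 3·6 + 4·3 + 5·1 + 6·0 = 70.

70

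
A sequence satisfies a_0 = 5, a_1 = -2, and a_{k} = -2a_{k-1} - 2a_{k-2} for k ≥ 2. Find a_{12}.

The ordinary generating function has denominator 1 + 2z + 2z^2.
Iterating the recurrence: a_0,…,a_{12} = 5, -2, -6, 16, -20, 8, 24, -64, 80, -32, -96, 256, -320.

-320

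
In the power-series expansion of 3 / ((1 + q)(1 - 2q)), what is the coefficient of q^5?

63

The denominator gives the recurrence a_n = a_(n−1) + 2a_(n−2) for n ≥ 2; the numerator fixes a_0 = 3, a_1 = 3.
Iterating: 3, 3, 9, 15, 33, 63, so a_5 = 63.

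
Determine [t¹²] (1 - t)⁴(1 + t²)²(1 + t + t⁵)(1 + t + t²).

(1 - t)⁴ has coefficients 1,-4,6,-4,1 for degrees 0…4.
(1 + t²)² has coefficients 1,0,2,0,1,0,0,0,0,0,0,0,0 for degrees 0…12.
Multiplying by (1 + t + t⁵) gives running coefficients 1,1,2,2,1,2,0,2,0,1,0,0,0 for degrees 0…12.
Finally multiplying by (1 + t + t²), the product of all factors after the first has coefficients 1,2,4,5,5,5,3,4,2,3,1,1,0 for degrees 0…12.
[t¹²] = 1·0 − 4·1 + 6·1 − 4·3 + 1·2 = -8.

-8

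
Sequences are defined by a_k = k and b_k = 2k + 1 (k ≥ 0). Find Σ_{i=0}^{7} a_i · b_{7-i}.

Write out a_i and b_{7-i} for i = 0,…,7 and sum the products.
Σ = 0·15 + 1·13 + 2·11 + 3·9 + 4·7 + 5·5 + 6·3 + 7·1 = 140.

140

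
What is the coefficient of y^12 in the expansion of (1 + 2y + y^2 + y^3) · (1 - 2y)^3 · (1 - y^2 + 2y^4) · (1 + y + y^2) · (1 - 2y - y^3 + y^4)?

-4

(1 + 2y + y^2 + y^3) has coefficients 1,2,1,1 for degrees 0…3.
(1 - 2y)^3 has coefficients 1,-6,12,-8,0,0,0,0,0,0,0,0,0 for degrees 0…12.
Multiplying by (1 - y^2 + 2y^4) gives running coefficients 1,-6,11,-2,-10,-4,24,-16,0,0,0,0,0 for degrees 0…12.
Multiplying by (1 + y + y^2) gives running coefficients 1,-5,6,3,-1,-16,10,4,8,-16,0,0,0 for degrees 0…12.
Finally multiplying by (1 - 2y - y^3 + y^4), the product of all factors after the first has coefficients 1,-7,16,-10,-1,-25,45,-12,15,-58,38,-4,24 for degrees 0…12.
[y^12] = 1·24 + 2·(-4) + 1·38 + 1·(-58) = -4.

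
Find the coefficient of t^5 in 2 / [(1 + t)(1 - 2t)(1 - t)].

Partial fractions give a closed form: a_n = (1/3)·(-1)^n + (8/3)·2^n + (-1)·1^n.
At n = 5: a_5 = 84.

84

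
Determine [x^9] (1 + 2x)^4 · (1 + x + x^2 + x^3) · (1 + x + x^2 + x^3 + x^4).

136

(1 + 2x)^4 has coefficients 1,8,24,32,16 for degrees 0…4.
(1 + x + x^2 + x^3) has coefficients 1,1,1,1,0,0,0,0,0,0 for degrees 0…9.
Finally multiplying by (1 + x + x^2 + x^3 + x^4), the product of all factors after the first has coefficients 1,2,3,4,4,3,2,1,0,0 for degrees 0…9.
[x^9] = 1·0 + 8·0 + 24·1 + 32·2 + 16·3 = 136.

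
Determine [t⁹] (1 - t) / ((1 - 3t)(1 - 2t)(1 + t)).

Partial fractions give a closed form: a_n = (3/2)·3^n + (-2/3)·2^n + (1/6)·(-1)^n.
At n = 9: a_9 = 29183.

29183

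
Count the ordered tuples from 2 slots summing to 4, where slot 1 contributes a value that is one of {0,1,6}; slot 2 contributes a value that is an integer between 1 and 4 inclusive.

The generating function for the choices is (1 + t + t^6)·(t + t^2 + t^3 + t^4); the count is [t^4].
(1 + t + t^6) has coefficients 1,1,0,0,0 for degrees 0…4.
(t + t^2 + t^3 + t^4) has coefficients 0,1,1,1,1 for degrees 0…4.
[t^4] = 1·1 + 1·1 = 2.

2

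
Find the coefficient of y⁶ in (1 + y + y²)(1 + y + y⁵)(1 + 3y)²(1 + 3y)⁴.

(1 + y + y²) has coefficients 1,1,1 for degrees 0…2.
(1 + y + y⁵) has coefficients 1,1,0,0,0,1,0 for degrees 0…6.
Multiplying by (1 + 3y)² gives running coefficients 1,7,15,9,0,1,6 for degrees 0…6.
Finally multiplying by (1 + 3y)⁴, the product of all factors after the first has coefficients 1,19,153,675,1755,2674,2205 for degrees 0…6.
[y⁶] = 1·2205 + 1·2674 + 1·1755 = 6634.

6634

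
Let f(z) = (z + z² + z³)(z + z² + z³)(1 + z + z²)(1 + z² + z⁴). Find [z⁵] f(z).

(z + z² + z³) has coefficients 0,1,1,1 for degrees 0…3.
(z + z² + z³) has coefficients 0,1,1,1,0,0 for degrees 0…5.
Multiplying by (1 + z + z²) gives running coefficients 0,1,2,3,2,1 for degrees 0…5.
Finally multiplying by (1 + z² + z⁴), the product of all factors after the first has coefficients 0,1,2,4,4,5 for degrees 0…5.
[z⁵] = 1·4 + 1·4 + 1·2 = 10.

10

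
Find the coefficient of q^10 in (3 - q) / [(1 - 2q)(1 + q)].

1708

Partial fractions give a closed form: a_n = (5/3)·2^n + (4/3)·(-1)^n.
At n = 10: a_10 = 1708.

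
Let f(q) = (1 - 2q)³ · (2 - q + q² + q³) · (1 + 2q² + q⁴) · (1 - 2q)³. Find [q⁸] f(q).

(1 - 2q)³ has coefficients 1,-6,12,-8 for degrees 0…3.
(2 - q + q² + q³) has coefficients 2,-1,1,1,0,0,0,0,0 for degrees 0…8.
Multiplying by (1 + 2q² + q⁴) gives running coefficients 2,-1,5,-1,4,1,1,1,0 for degrees 0…8.
Finally multiplying by (1 - 2q)³, the product of all factors after the first has coefficients 2,-13,35,-59,78,-75,51,-25,-2 for degrees 0…8.
[q⁸] = 1·(-2) − 6·(-25) + 12·51 − 8·(-75) = 1360.

1360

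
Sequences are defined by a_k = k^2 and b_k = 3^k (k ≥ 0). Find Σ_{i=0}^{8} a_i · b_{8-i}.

9796

This is [x^8] in the product of the two ordinary generating functions.
Σ = 0·6561 + 1·2187 + 4·729 + 9·243 + 16·81 + 25·27 + 36·9 + 49·3 + 64·1 = 9796.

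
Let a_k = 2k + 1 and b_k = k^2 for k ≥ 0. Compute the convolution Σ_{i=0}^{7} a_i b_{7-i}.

The convolution is the t^7 coefficient of A(t)B(t).
Σ = 1·49 + 3·36 + 5·25 + 7·16 + 9·9 + 11·4 + 13·1 + 15·0 = 532.

532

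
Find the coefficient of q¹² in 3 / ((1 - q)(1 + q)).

3

Partial fractions give a closed form: a_n = (3/2)·1^n + (3/2)·(-1)^n.
At n = 12: a_12 = 3.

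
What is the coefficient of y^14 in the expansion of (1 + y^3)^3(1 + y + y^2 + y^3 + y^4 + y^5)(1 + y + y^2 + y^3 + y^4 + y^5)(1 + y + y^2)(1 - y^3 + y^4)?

60

(1 + y^3)^3 has coefficients 1,0,0,3,0,0,3,0,0,1 for degrees 0…9.
(1 + y + y^2 + y^3 + y^4 + y^5) has coefficients 1,1,1,1,1,1,0,0,0,0,0,0,0,0,0 for degrees 0…14.
Multiplying by (1 + y + y^2 + y^3 + y^4 + y^5) gives running coefficients 1,2,3,4,5,6,5,4,3,2,1,0,0,0,0 for degrees 0…14.
Multiplying by (1 + y + y^2) gives running coefficients 1,3,6,9,12,15,16,15,12,9,6,3,1,0,0 for degrees 0…14.
Finally multiplying by (1 - y^3 + y^4), the product of all factors after the first has coefficients 1,3,6,8,10,12,13,12,9,8,7,6,4,3,3 for degrees 0…14.
[y^14] = 1·3 + 3·6 + 3·9 + 1·12 = 60.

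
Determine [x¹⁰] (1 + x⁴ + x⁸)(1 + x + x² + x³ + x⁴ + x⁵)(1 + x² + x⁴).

4

(1 + x⁴ + x⁸) has coefficients 1,0,0,0,1,0,0,0,1 for degrees 0…8.
(1 + x + x² + x³ + x⁴ + x⁵) has coefficients 1,1,1,1,1,1,0,0,0,0,0 for degrees 0…10.
Finally multiplying by (1 + x² + x⁴), the product of all factors after the first has coefficients 1,1,2,2,3,3,2,2,1,1,0 for degrees 0…10.
[x¹⁰] = 1·0 + 1·2 + 1·2 = 4.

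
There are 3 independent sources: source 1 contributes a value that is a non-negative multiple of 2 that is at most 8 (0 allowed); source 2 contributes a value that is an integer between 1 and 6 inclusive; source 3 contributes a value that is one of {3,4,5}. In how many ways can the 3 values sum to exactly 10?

9

The generating function for the choices is (1 + q² + q⁴ + q⁶ + q⁸)·(q + q² + q³ + q⁴ + q⁵ + q⁶)·(q³ + q⁴ + q⁵); the count is [q¹⁰].
(1 + q² + q⁴ + q⁶ + q⁸) has coefficients 1,0,1,0,1,0,1,0,1 for degrees 0…8.
(q + q² + q³ + q⁴ + q⁵ + q⁶) has coefficients 0,1,1,1,1,1,1,0,0,0,0 for degrees 0…10.
Finally multiplying by (q³ + q⁴ + q⁵), the product of all factors after the first has coefficients 0,0,0,0,1,2,3,3,3,3,2 for degrees 0…10.
[q¹⁰] = 1·2 + 1·3 + 1·3 + 1·1 + 1·0 = 9.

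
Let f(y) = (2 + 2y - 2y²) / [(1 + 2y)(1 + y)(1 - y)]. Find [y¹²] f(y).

Partial fractions give a closed form: a_n = (2/3)·(-2)^n + (1)·(-1)^n + (1/3)·1^n.
At n = 12: a_12 = 2732.

2732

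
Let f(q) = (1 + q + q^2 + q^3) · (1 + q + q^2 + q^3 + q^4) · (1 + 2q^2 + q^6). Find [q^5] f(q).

(1 + q + q^2 + q^3) has coefficients 1,1,1,1 for degrees 0…3.
(1 + q + q^2 + q^3 + q^4) has coefficients 1,1,1,1,1,0 for degrees 0…5.
Finally multiplying by (1 + 2q^2 + q^6), the product of all factors after the first has coefficients 1,1,3,3,3,2 for degrees 0…5.
[q^5] = 1·2 + 1·3 + 1·3 + 1·3 = 11.

11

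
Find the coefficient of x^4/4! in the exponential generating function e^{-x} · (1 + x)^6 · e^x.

The EGF product rule gives c_4 = Σ_{k_1+k_2+k_3=4} C(4; k_1,k_2,k_3) · ∏ g_i(k_i), where e^{-x} gives (-1)^k; (1+x)^6 gives the falling factorial (6)_k; e^x gives (1)^k.
g_1(k) for k = 0…4: 1, -1, 1, -1, 1.
g_2(k) for k = 0…4: 1, 6, 30, 120, 360.
g_3(k) for k = 0…4: 1, 1, 1, 1, 1.
First combine the last two factors: h(k) = Σ_j C(k,j)·g_2(j)·g_3(k−j) for k = 0…4: 1, 7, 43, 229, 1045.
c_4 = Σ_k C(4,k)·g_1(k)·h(4−k) = 1·1·1045 + 4·(-1)·229 + 6·1·43 + 4·(-1)·7 + 1·1·1 = 1045 − 916 + 258 − 28 + 1 = 360.

360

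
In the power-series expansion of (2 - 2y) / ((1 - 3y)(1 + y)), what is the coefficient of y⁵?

Partial fractions give a closed form: a_n = (1)·3^n + (1)·(-1)^n.
At n = 5: a_5 = 242.

242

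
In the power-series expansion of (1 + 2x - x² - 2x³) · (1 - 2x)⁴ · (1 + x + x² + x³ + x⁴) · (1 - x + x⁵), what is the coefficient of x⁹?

24

(1 + 2x - x² - 2x³) has coefficients 1,2,-1,-2 for degrees 0…3.
(1 - 2x)⁴ has coefficients 1,-8,24,-32,16,0,0,0,0,0 for degrees 0…9.
Multiplying by (1 + x + x² + x³ + x⁴) gives running coefficients 1,-7,17,-15,1,0,8,-16,16,0 for degrees 0…9.
Finally multiplying by (1 - x + x⁵), the product of all factors after the first has coefficients 1,-8,24,-32,16,0,1,-7,17,-15 for degrees 0…9.
[x⁹] = 1·(-15) + 2·17 − 1·(-7) − 2·1 = 24.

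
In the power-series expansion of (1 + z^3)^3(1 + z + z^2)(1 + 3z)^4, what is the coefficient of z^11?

(1 + z^3)^3 has coefficients 1,0,0,3,0,0,3,0,0,1 for degrees 0…9.
(1 + z + z^2) has coefficients 1,1,1,0,0,0,0,0,0,0,0,0 for degrees 0…11.
Finally multiplying by (1 + 3z)^4, the product of all factors after the first has coefficients 1,13,67,174,243,189,81,0,0,0,0,0 for degrees 0…11.
[z^11] = 1·0 + 3·0 + 3·189 + 1·67 = 634.

634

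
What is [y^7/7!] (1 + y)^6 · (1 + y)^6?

The EGF product rule gives c_7 = Σ_{k_1+k_2=7} C(7; k_1,k_2) · ∏ g_i(k_i), where (1+y)^6 gives the falling factorial (6)_k; (1+y)^6 gives the falling factorial (6)_k.
g_1(k) for k = 0…7: 1, 6, 30, 120, 360, 720, 720, 0.
g_2(k) for k = 0…7: 1, 6, 30, 120, 360, 720, 720, 0.
c_7 = Σ_k C(7,k)·g_1(k)·g_2(7−k) = 7·6·720 + 21·30·720 + 35·120·360 + 35·360·120 + 21·720·30 + 7·720·6 = 30240 + 453600 + 1512000 + 1512000 + 453600 + 30240 = 3991680.

3991680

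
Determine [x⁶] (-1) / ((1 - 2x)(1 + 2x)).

The denominator gives the recurrence a_n = 4a_(n−2) for n ≥ 2; the numerator fixes a_0 = -1, a_1 = 0.
Iterating: -1, 0, -4, 0, -16, 0, -64, so a_6 = -64.

-64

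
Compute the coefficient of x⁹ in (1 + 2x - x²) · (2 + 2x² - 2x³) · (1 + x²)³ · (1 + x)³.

-14

(1 + 2x - x²) has coefficients 1,2,-1 for degrees 0…2.
(2 + 2x² - 2x³) has coefficients 2,0,2,-2,0,0,0,0,0,0 for degrees 0…9.
Multiplying by (1 + x²)³ gives running coefficients 2,0,8,-2,12,-6,8,-6,2,-2 for degrees 0…9.
Finally multiplying by (1 + x)³, the product of all factors after the first has coefficients 2,6,14,24,30,32,24,12,2,-6 for degrees 0…9.
[x⁹] = 1·(-6) + 2·2 − 1·12 = -14.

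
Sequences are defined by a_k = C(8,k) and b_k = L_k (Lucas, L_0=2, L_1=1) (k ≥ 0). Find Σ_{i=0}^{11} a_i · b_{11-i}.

9349

This is [x^11] in the product of the two ordinary generating functions.
Σ = 1·199 + 8·123 + 28·76 + 56·47 + 70·29 + 56·18 + 28·11 + 8·7 + 1·4 + 0·3 + 0·1 + 0·2 = 9349.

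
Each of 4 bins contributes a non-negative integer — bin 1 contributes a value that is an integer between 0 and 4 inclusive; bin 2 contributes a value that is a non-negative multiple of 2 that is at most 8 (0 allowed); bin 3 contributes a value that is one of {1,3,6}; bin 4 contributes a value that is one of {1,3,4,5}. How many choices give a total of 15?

24

The generating function for the choices is (1 + t + t^2 + t^3 + t^4)·(1 + t^2 + t^4 + t^6 + t^8)·(t + t^3 + t^6)·(t + t^3 + t^4 + t^5); the count is [t^15].
(1 + t + t^2 + t^3 + t^4) has coefficients 1,1,1,1,1 for degrees 0…4.
(1 + t^2 + t^4 + t^6 + t^8) has coefficients 1,0,1,0,1,0,1,0,1,0,0,0,0,0,0,0 for degrees 0…15.
Multiplying by (t + t^3 + t^6) gives running coefficients 0,1,0,2,0,2,1,2,1,2,1,1,1,0,1,0 for degrees 0…15.
Finally multiplying by (t + t^3 + t^4 + t^5), the product of all factors after the first has coefficients 0,0,1,0,3,1,5,3,6,4,7,5,6,5,4,4 for degrees 0…15.
[t^15] = 1·4 + 1·4 + 1·5 + 1·6 + 1·5 = 24.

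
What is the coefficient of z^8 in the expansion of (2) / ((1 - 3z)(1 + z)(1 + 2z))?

The denominator gives the recurrence a_n = 7a_(n−2) + 6a_(n−3) for n ≥ 3; the numerator fixes a_0 = 2, a_1 = 0, a_2 = 14.
Iterating: 2, 0, 14, 12, 98, 168, 758, 1764, 6314, so a_8 = 6314.

6314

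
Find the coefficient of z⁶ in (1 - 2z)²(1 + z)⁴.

(1 - 2z)² has coefficients 1,-4,4 for degrees 0…2.
(1 + z)⁴ has coefficients 1,4,6,4,1,0,0 for degrees 0…6.
[z⁶] = 1·0 − 4·0 + 4·1 = 4.

4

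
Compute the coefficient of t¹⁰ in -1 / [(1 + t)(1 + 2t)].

-2047

The denominator gives the recurrence a_n = −3a_(n−1) − 2a_(n−2) for n ≥ 2; the numerator fixes a_0 = -1, a_1 = 3.
Iterating: -1, 3, -7, 15, -31, 63, -127, 255, -511, 1023, -2047, so a_10 = -2047.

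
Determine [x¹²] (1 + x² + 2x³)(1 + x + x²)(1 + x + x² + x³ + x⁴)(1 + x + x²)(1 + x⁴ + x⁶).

(1 + x² + 2x³) has coefficients 1,0,1,2 for degrees 0…3.
(1 + x + x²) has coefficients 1,1,1,0,0,0,0,0,0,0,0,0,0 for degrees 0…12.
Multiplying by (1 + x + x² + x³ + x⁴) gives running coefficients 1,2,3,3,3,2,1,0,0,0,0,0,0 for degrees 0…12.
Multiplying by (1 + x + x²) gives running coefficients 1,3,6,8,9,8,6,3,1,0,0,0,0 for degrees 0…12.
Finally multiplying by (1 + x⁴ + x⁶), the product of all factors after the first has coefficients 1,3,6,8,10,11,13,14,16,16,15,11,7 for degrees 0…12.
[x¹²] = 1·7 + 1·15 + 2·16 = 54.

54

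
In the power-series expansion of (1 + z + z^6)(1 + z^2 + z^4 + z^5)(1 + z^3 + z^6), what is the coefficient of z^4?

(1 + z + z^6) has coefficients 1,1,0,0,0 for degrees 0…4.
(1 + z^2 + z^4 + z^5) has coefficients 1,0,1,0,1 for degrees 0…4.
Finally multiplying by (1 + z^3 + z^6), the product of all factors after the first has coefficients 1,0,1,1,1 for degrees 0…4.
[z^4] = 1·1 + 1·1 = 2.

2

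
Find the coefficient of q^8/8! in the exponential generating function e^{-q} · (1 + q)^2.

The EGF product rule gives c_8 = Σ_{k_1+k_2=8} C(8; k_1,k_2) · ∏ g_i(k_i), where e^{-q} gives (-1)^k; (1+q)^2 gives the falling factorial (2)_k.
g_1(k) for k = 0…8: 1, -1, 1, -1, 1, -1, 1, -1, 1.
g_2(k) for k = 0…8: 1, 2, 2, 0, 0, 0, 0, 0, 0.
c_8 = Σ_k C(8,k)·g_1(k)·g_2(8−k) = 28·1·2 + 8·(-1)·2 + 1·1·1 = 56 − 16 + 1 = 41.

41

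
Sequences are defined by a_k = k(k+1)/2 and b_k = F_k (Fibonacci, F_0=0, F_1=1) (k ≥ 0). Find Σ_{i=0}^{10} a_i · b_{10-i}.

530

Write out a_i and b_{10-i} for i = 0,…,10 and sum the products.
Σ = 0·55 + 1·34 + 3·21 + 6·13 + 10·8 + 15·5 + 21·3 + 28·2 + 36·1 + 45·1 + 55·0 = 530.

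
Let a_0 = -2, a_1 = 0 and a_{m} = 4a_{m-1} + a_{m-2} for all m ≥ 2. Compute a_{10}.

The ordinary generating function has denominator 1 - 4t - t^2.
Iterating the recurrence: a_0,…,a_{10} = -2, 0, -2, -8, -34, -144, -610, -2584, -10946, -46368, -196418.

-196418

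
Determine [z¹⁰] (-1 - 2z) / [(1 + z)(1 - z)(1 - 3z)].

The denominator gives the recurrence a_n = 3a_(n−1) + a_(n−2) − 3a_(n−3) for n ≥ 3; the numerator fixes a_0 = -1, a_1 = -5, a_2 = -16.
Iterating: -1, -5, -16, -50, -151, -455, -1366, -4100, -12301, -36905, -110716, so a_10 = -110716.

-110716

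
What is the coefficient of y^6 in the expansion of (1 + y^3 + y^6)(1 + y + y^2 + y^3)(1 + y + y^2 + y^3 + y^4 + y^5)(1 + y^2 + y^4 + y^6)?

(1 + y^3 + y^6) has coefficients 1,0,0,1,0,0,1 for degrees 0…6.
(1 + y + y^2 + y^3) has coefficients 1,1,1,1,0,0,0 for degrees 0…6.
Multiplying by (1 + y + y^2 + y^3 + y^4 + y^5) gives running coefficients 1,2,3,4,4,4,3 for degrees 0…6.
Finally multiplying by (1 + y^2 + y^4 + y^6), the product of all factors after the first has coefficients 1,2,4,6,8,10,11 for degrees 0…6.
[y^6] = 1·11 + 1·6 + 1·1 = 18.

18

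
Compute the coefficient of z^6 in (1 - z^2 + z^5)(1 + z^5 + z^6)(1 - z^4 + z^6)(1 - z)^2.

(1 - z^2 + z^5) has coefficients 1,0,-1,0,0,1 for degrees 0…5.
(1 + z^5 + z^6) has coefficients 1,0,0,0,0,1,1 for degrees 0…6.
Multiplying by (1 - z^4 + z^6) gives running coefficients 1,0,0,0,-1,1,2 for degrees 0…6.
Finally multiplying by (1 - z)^2, the product of all factors after the first has coefficients 1,-2,1,0,-1,3,-1 for degrees 0…6.
[z^6] = 1·(-1) − 1·(-1) + 1·(-2) = -2.

-2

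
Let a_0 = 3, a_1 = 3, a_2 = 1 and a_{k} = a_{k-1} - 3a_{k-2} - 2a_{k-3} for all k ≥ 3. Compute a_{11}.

The ordinary generating function has denominator 1 - x + 3x^2 + 2x^3.
Iterating the recurrence: a_0,…,a_{11} = 3, 3, 1, -14, -23, 17, 114, 109, -267, -822, -239, 2761.

2761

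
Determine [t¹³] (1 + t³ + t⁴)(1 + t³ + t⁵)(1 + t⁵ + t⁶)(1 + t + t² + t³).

8

(1 + t³ + t⁴) has coefficients 1,0,0,1,1 for degrees 0…4.
(1 + t³ + t⁵) has coefficients 1,0,0,1,0,1,0,0,0,0,0,0,0,0 for degrees 0…13.
Multiplying by (1 + t⁵ + t⁶) gives running coefficients 1,0,0,1,0,2,1,0,1,1,1,1,0,0 for degrees 0…13.
Finally multiplying by (1 + t + t² + t³), the product of all factors after the first has coefficients 1,1,1,2,1,3,4,3,4,3,3,4,3,2 for degrees 0…13.
[t¹³] = 1·2 + 1·3 + 1·3 = 8.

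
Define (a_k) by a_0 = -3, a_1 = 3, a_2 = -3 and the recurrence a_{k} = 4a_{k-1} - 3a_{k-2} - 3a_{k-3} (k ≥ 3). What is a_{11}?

-24042

The ordinary generating function has denominator 1 - 4x + 3x^2 + 3x^3.
Iterating the recurrence: a_0,…,a_{11} = -3, 3, -3, -12, -48, -147, -408, -1047, -2523, -5727, -12198, -24042.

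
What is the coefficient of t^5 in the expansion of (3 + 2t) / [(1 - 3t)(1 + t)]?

Partial fractions give a closed form: a_n = (11/4)·3^n + (1/4)·(-1)^n.
At n = 5: a_5 = 668.

668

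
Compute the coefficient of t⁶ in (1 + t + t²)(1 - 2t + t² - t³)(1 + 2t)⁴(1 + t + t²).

-169

(1 + t + t²) has coefficients 1,1,1 for degrees 0…2.
(1 - 2t + t² - t³) has coefficients 1,-2,1,-1,0,0,0 for degrees 0…6.
Multiplying by (1 + 2t)⁴ gives running coefficients 1,6,9,-9,-32,-24,-16 for degrees 0…6.
Finally multiplying by (1 + t + t²), the product of all factors after the first has coefficients 1,7,16,6,-32,-65,-72 for degrees 0…6.
[t⁶] = 1·(-72) + 1·(-65) + 1·(-32) = -169.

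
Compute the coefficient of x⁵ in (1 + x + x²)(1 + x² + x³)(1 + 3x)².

31

(1 + x + x²) has coefficients 1,1,1 for degrees 0…2.
(1 + x² + x³) has coefficients 1,0,1,1,0,0 for degrees 0…5.
Finally multiplying by (1 + 3x)², the product of all factors after the first has coefficients 1,6,10,7,15,9 for degrees 0…5.
[x⁵] = 1·9 + 1·15 + 1·7 = 31.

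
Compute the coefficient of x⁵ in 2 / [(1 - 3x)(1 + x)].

364

Partial fractions give a closed form: a_n = (3/2)·3^n + (1/2)·(-1)^n.
At n = 5: a_5 = 364.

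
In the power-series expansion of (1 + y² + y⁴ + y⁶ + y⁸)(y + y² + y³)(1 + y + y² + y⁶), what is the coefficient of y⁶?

4

(1 + y² + y⁴ + y⁶ + y⁸) has coefficients 1,0,1,0,1,0,1 for degrees 0…6.
(y + y² + y³) has coefficients 0,1,1,1,0,0,0 for degrees 0…6.
Finally multiplying by (1 + y + y² + y⁶), the product of all factors after the first has coefficients 0,1,2,3,2,1,0 for degrees 0…6.
[y⁶] = 1·0 + 1·2 + 1·2 + 1·0 = 4.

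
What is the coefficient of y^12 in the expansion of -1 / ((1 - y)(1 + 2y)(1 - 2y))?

-5461

Partial fractions give a closed form: a_n = (1/3)·1^n + (-1/3)·(-2)^n + (-1)·2^n.
At n = 12: a_12 = -5461.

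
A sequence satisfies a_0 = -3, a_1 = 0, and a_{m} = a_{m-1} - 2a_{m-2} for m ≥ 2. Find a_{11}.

The ordinary generating function has denominator 1 - q + 2q^2.
Iterating the recurrence: a_0,…,a_{11} = -3, 0, 6, 6, -6, -18, -6, 30, 42, -18, -102, -66.

-66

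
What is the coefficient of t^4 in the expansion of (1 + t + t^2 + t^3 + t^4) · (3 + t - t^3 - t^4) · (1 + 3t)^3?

245

(1 + t + t^2 + t^3 + t^4) has coefficients 1,1,1,1,1 for degrees 0…4.
(3 + t - t^3 - t^4) has coefficients 3,1,0,-1,-1 for degrees 0…4.
Finally multiplying by (1 + 3t)^3, the product of all factors after the first has coefficients 3,28,90,107,17 for degrees 0…4.
[t^4] = 1·17 + 1·107 + 1·90 + 1·28 + 1·3 = 245.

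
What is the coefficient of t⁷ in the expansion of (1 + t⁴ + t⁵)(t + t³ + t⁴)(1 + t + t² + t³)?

4

(1 + t⁴ + t⁵) has coefficients 1,0,0,0,1,1 for degrees 0…5.
(t + t³ + t⁴) has coefficients 0,1,0,1,1,0,0,0 for degrees 0…7.
Finally multiplying by (1 + t + t² + t³), the product of all factors after the first has coefficients 0,1,1,2,3,2,2,1 for degrees 0…7.
[t⁷] = 1·1 + 1·2 + 1·1 = 4.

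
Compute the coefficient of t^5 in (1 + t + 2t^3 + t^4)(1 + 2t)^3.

30

(1 + t + 2t^3 + t^4) has coefficients 1,1,0,2,1 for degrees 0…4.
(1 + 2t)^3 has coefficients 1,6,12,8,0,0 for degrees 0…5.
[t^5] = 1·0 + 1·0 + 2·12 + 1·6 = 30.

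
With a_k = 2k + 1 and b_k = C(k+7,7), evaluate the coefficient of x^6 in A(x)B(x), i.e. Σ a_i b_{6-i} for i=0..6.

7007

This is [x^6] in the product of the two ordinary generating functions.
Σ = 1·1716 + 3·792 + 5·330 + 7·120 + 9·36 + 11·8 + 13·1 = 7007.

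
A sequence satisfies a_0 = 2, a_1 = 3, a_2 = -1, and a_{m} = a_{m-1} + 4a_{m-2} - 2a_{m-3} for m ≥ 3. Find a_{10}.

The ordinary generating function has denominator 1 - z - 4z^2 + 2z^3.
Iterating the recurrence: a_0,…,a_{10} = 2, 3, -1, 7, -3, 27, 1, 115, 65, 523, 553.

553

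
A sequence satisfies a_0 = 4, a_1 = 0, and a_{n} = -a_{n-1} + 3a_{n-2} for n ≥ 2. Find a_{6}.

The ordinary generating function has denominator 1 + x - 3x^2.
Iterating the recurrence: a_0,…,a_{6} = 4, 0, 12, -12, 48, -84, 228.

228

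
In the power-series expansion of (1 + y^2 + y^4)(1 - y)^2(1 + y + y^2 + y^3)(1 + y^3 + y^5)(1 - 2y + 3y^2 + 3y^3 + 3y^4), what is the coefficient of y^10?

(1 + y^2 + y^4) has coefficients 1,0,1,0,1 for degrees 0…4.
(1 - y)^2 has coefficients 1,-2,1,0,0,0,0,0,0,0,0 for degrees 0…10.
Multiplying by (1 + y + y^2 + y^3) gives running coefficients 1,-1,0,0,-1,1,0,0,0,0,0 for degrees 0…10.
Multiplying by (1 + y^3 + y^5) gives running coefficients 1,-1,0,1,-2,2,-1,-1,1,-1,1 for degrees 0…10.
Finally multiplying by (1 - 2y + 3y^2 + 3y^3 + 3y^4), the product of all factors after the first has coefficients 1,-3,5,1,-4,6,-8,4,0,-3,0 for degrees 0…10.
[y^10] = 1·0 + 1·0 + 1·(-8) = -8.

-8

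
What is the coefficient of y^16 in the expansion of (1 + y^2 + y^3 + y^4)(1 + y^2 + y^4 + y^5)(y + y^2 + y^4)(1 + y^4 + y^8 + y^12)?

(1 + y^2 + y^3 + y^4) has coefficients 1,0,1,1,1 for degrees 0…4.
(1 + y^2 + y^4 + y^5) has coefficients 1,0,1,0,1,1,0,0,0,0,0,0,0,0,0,0,0 for degrees 0…16.
Multiplying by (y + y^2 + y^4) gives running coefficients 0,1,1,1,2,1,3,1,1,1,0,0,0,0,0,0,0 for degrees 0…16.
Finally multiplying by (1 + y^4 + y^8 + y^12), the product of all factors after the first has coefficients 0,1,1,1,2,2,4,2,3,3,4,2,3,3,4,2,3 for degrees 0…16.
[y^16] = 1·3 + 1·4 + 1·3 + 1·3 = 13.

13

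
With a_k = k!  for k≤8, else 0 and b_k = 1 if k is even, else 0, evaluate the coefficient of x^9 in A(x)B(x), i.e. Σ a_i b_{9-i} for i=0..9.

5167

Write out a_i and b_{9-i} for i = 0,…,9 and sum the products.
Σ = 1·0 + 1·1 + 2·0 + 6·1 + 24·0 + 120·1 + 720·0 + 5040·1 + 40320·0 + 0·1 = 5167.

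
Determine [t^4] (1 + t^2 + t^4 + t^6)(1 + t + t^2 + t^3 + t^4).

3

(1 + t^2 + t^4 + t^6) has coefficients 1,0,1,0,1 for degrees 0…4.
(1 + t + t^2 + t^3 + t^4) has coefficients 1,1,1,1,1 for degrees 0…4.
[t^4] = 1·1 + 1·1 + 1·1 = 3.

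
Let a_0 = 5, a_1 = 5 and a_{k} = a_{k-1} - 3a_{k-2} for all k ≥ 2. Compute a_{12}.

The ordinary generating function has denominator 1 - y + 3y^2.
Iterating the recurrence: a_0,…,a_{12} = 5, 5, -10, -25, 5, 80, 65, -175, -370, 155, 1265, 800, -2995.

-2995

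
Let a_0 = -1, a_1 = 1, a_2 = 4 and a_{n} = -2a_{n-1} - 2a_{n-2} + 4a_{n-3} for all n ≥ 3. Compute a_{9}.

-144

The ordinary generating function has denominator 1 + 2x + 2x^2 - 4x^3.
Iterating the recurrence: a_0,…,a_{9} = -1, 1, 4, -14, 24, -4, -96, 296, -416, -144.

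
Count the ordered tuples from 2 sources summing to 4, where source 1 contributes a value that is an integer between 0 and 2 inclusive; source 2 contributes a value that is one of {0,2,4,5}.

2

The generating function for the choices is (1 + y + y²)·(1 + y² + y⁴ + y⁵); the count is [y⁴].
(1 + y + y²) has coefficients 1,1,1 for degrees 0…2.
(1 + y² + y⁴ + y⁵) has coefficients 1,0,1,0,1 for degrees 0…4.
[y⁴] = 1·1 + 1·0 + 1·1 = 2.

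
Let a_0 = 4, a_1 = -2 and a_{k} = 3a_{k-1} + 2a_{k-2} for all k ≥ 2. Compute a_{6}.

122

The ordinary generating function has denominator 1 - 3t - 2t^2.
Iterating the recurrence: a_0,…,a_{6} = 4, -2, 2, 2, 10, 34, 122.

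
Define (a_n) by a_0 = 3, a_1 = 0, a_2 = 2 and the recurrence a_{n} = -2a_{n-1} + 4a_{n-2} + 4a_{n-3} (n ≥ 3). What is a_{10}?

-9216

The ordinary generating function has denominator 1 + 2x - 4x^2 - 4x^3.
Iterating the recurrence: a_0,…,a_{10} = 3, 0, 2, 8, -8, 56, -112, 416, -1056, 3328, -9216.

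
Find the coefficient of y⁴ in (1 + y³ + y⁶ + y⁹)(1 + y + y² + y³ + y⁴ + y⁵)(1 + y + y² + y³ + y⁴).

7

(1 + y³ + y⁶ + y⁹) has coefficients 1,0,0,1,0 for degrees 0…4.
(1 + y + y² + y³ + y⁴ + y⁵) has coefficients 1,1,1,1,1 for degrees 0…4.
Finally multiplying by (1 + y + y² + y³ + y⁴), the product of all factors after the first has coefficients 1,2,3,4,5 for degrees 0…4.
[y⁴] = 1·5 + 1·2 = 7.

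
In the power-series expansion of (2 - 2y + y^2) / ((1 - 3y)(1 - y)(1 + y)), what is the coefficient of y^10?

95955

Partial fractions give a closed form: a_n = (13/8)·3^n + (-1/4)·1^n + (5/8)·(-1)^n.
At n = 10: a_10 = 95955.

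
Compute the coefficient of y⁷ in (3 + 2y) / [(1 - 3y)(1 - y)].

12026

Partial fractions give a closed form: a_n = (11/2)·3^n + (-5/2)·1^n.
At n = 7: a_7 = 12026.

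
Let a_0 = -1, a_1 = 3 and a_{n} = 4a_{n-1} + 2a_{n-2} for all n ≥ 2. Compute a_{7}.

17976

The ordinary generating function has denominator 1 - 4y - 2y^2.
Iterating the recurrence: a_0,…,a_{7} = -1, 3, 10, 46, 204, 908, 4040, 17976.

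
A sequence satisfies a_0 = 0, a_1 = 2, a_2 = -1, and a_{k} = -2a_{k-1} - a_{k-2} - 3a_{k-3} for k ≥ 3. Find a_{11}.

1063

The ordinary generating function has denominator 1 + 2t + t^2 + 3t^3.
Iterating the recurrence: a_0,…,a_{11} = 0, 2, -1, 0, -5, 13, -21, 44, -106, 231, -488, 1063.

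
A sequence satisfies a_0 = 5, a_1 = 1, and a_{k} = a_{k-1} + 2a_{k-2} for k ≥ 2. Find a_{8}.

The ordinary generating function has denominator 1 - z - 2z^2.
Iterating the recurrence: a_0,…,a_{8} = 5, 1, 11, 13, 35, 61, 131, 253, 515.

515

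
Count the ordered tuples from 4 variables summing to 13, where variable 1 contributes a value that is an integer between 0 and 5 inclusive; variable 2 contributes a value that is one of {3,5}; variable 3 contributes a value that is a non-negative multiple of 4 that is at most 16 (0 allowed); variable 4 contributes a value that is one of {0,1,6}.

The generating function for the choices is (1 + q + q² + q³ + q⁴ + q⁵)·(q³ + q⁵)·(1 + q⁴ + q⁸ + q¹² + q¹⁶)·(1 + q + q⁶); the count is [q¹³].
(1 + q + q² + q³ + q⁴ + q⁵) has coefficients 1,1,1,1,1,1 for degrees 0…5.
(q³ + q⁵) has coefficients 0,0,0,1,0,1,0,0,0,0,0,0,0,0 for degrees 0…13.
Multiplying by (1 + q⁴ + q⁸ + q¹² + q¹⁶) gives running coefficients 0,0,0,1,0,1,0,1,0,1,0,1,0,1 for degrees 0…13.
Finally multiplying by (1 + q + q⁶), the product of all factors after the first has coefficients 0,0,0,1,1,1,1,1,1,2,1,2,1,2 for degrees 0…13.
[q¹³] = 1·2 + 1·1 + 1·2 + 1·1 + 1·2 + 1·1 = 9.

9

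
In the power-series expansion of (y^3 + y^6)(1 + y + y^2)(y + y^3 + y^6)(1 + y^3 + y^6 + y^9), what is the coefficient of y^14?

6

(y^3 + y^6) has coefficients 0,0,0,1,0,0,1 for degrees 0…6.
(1 + y + y^2) has coefficients 1,1,1,0,0,0,0,0,0,0,0,0,0,0,0 for degrees 0…14.
Multiplying by (y + y^3 + y^6) gives running coefficients 0,1,1,2,1,1,1,1,1,0,0,0,0,0,0 for degrees 0…14.
Finally multiplying by (1 + y^3 + y^6 + y^9), the product of all factors after the first has coefficients 0,1,1,2,2,2,3,3,3,3,3,3,3,2,2 for degrees 0…14.
[y^14] = 1·3 + 1·3 = 6.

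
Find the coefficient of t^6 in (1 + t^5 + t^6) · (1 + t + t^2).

(1 + t^5 + t^6) has coefficients 1,0,0,0,0,1,1 for degrees 0…6.
(1 + t + t^2) has coefficients 1,1,1,0,0,0,0 for degrees 0…6.
[t^6] = 1·0 + 1·1 + 1·1 = 2.

2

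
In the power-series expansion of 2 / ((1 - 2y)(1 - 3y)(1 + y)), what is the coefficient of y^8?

28842

Partial fractions give a closed form: a_n = (-8/3)·2^n + (9/2)·3^n + (1/6)·(-1)^n.
At n = 8: a_8 = 28842.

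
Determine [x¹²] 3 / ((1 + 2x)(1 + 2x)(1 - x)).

The denominator gives the recurrence a_n = −3a_(n−1) + 4a_(n−3) for n ≥ 3; the numerator fixes a_0 = 3, a_1 = -9, a_2 = 27.
Iterating: 3, -9, 27, -69, 171, -405, 939, -2133, 4779, -10581, 23211, -50517, 109227, so a_12 = 109227.

109227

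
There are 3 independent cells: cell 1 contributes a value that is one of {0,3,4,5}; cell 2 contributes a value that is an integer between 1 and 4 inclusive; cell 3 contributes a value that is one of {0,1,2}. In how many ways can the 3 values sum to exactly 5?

The generating function for the choices is (1 + z³ + z⁴ + z⁵)·(z + z² + z³ + z⁴)·(1 + z + z²); the count is [z⁵].
(1 + z³ + z⁴ + z⁵) has coefficients 1,0,0,1,1,1 for degrees 0…5.
(z + z² + z³ + z⁴) has coefficients 0,1,1,1,1,0 for degrees 0…5.
Finally multiplying by (1 + z + z²), the product of all factors after the first has coefficients 0,1,2,3,3,2 for degrees 0…5.
[z⁵] = 1·2 + 1·2 + 1·1 + 1·0 = 5.

5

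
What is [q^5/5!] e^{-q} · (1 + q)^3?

14

The EGF product rule gives c_5 = Σ_{k_1+k_2=5} C(5; k_1,k_2) · ∏ g_i(k_i), where e^{-q} gives (-1)^k; (1+q)^3 gives the falling factorial (3)_k.
g_1(k) for k = 0…5: 1, -1, 1, -1, 1, -1.
g_2(k) for k = 0…5: 1, 3, 6, 6, 0, 0.
c_5 = Σ_k C(5,k)·g_1(k)·g_2(5−k) = 10·1·6 + 10·(-1)·6 + 5·1·3 + 1·(-1)·1 = 60 − 60 + 15 − 1 = 14.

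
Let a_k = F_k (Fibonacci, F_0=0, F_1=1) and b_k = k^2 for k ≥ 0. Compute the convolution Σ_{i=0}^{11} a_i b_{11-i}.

This is [x^11] in the product of the two ordinary generating functions.
Σ = 0·121 + 1·100 + 1·81 + 2·64 + 3·49 + 5·36 + 8·25 + 13·16 + 21·9 + 34·4 + 55·1 + 89·0 = 1424.

1424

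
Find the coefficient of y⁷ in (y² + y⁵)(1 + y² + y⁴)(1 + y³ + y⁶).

2

(y² + y⁵) has coefficients 0,0,1,0,0,1 for degrees 0…5.
(1 + y² + y⁴) has coefficients 1,0,1,0,1,0,0,0 for degrees 0…7.
Finally multiplying by (1 + y³ + y⁶), the product of all factors after the first has coefficients 1,0,1,1,1,1,1,1 for degrees 0…7.
[y⁷] = 1·1 + 1·1 = 2.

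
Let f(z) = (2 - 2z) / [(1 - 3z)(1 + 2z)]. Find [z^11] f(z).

The denominator gives the recurrence a_n = a_(n−1) + 6a_(n−2) for n ≥ 2; the numerator fixes a_0 = 2, a_1 = 0.
Iterating: 2, 0, 12, 12, 84, 156, 660, 1596, 5556, 15132, 48468, 139260, so a_11 = 139260.

139260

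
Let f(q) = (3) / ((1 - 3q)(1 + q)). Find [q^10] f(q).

Partial fractions give a closed form: a_n = (9/4)·3^n + (3/4)·(-1)^n.
At n = 10: a_10 = 132861.

132861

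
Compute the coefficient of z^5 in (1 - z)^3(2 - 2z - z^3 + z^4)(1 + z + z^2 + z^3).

(1 - z)^3 has coefficients 1,-3,3,-1 for degrees 0…3.
(2 - 2z - z^3 + z^4) has coefficients 2,-2,0,-1,1,0 for degrees 0…5.
Finally multiplying by (1 + z + z^2 + z^3), the product of all factors after the first has coefficients 2,0,0,-1,-2,0 for degrees 0…5.
[z^5] = 1·0 − 3·(-2) + 3·(-1) − 1·0 = 3.

3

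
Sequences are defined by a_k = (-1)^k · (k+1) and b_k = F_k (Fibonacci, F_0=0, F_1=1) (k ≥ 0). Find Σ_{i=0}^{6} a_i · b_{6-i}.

This is [x^6] in the product of the two ordinary generating functions.
Σ = 1·8 − 2·5 + 3·3 − 4·2 + 5·1 − 6·1 + 7·0 = -2.

-2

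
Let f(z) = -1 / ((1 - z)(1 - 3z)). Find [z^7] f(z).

-3280

Partial fractions give a closed form: a_n = (1/2)·1^n + (-3/2)·3^n.
At n = 7: a_7 = -3280.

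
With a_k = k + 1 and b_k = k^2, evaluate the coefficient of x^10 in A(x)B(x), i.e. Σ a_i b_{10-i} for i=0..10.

1210

This is [x^10] in the product of the two ordinary generating functions.
Σ = 1·100 + 2·81 + 3·64 + 4·49 + 5·36 + 6·25 + 7·16 + 8·9 + 9·4 + 10·1 + 11·0 = 1210.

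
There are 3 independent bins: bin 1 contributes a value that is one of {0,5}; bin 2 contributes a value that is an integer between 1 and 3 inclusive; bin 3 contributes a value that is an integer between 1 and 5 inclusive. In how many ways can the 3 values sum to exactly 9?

3

The generating function for the choices is (1 + y^5)·(y + y^2 + y^3)·(y + y^2 + y^3 + y^4 + y^5); the count is [y^9].
(1 + y^5) has coefficients 1,0,0,0,0,1 for degrees 0…5.
(y + y^2 + y^3) has coefficients 0,1,1,1,0,0,0,0,0,0 for degrees 0…9.
Finally multiplying by (y + y^2 + y^3 + y^4 + y^5), the product of all factors after the first has coefficients 0,0,1,2,3,3,3,2,1,0 for degrees 0…9.
[y^9] = 1·0 + 1·3 = 3.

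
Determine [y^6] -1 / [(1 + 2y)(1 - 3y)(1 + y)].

-379

Partial fractions give a closed form: a_n = (-4/5)·(-2)^n + (-9/20)·3^n + (1/4)·(-1)^n.
At n = 6: a_6 = -379.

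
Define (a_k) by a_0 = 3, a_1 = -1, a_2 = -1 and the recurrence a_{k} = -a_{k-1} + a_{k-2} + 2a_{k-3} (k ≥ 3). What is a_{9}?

The ordinary generating function has denominator 1 + q - q^2 - 2q^3.
Iterating the recurrence: a_0,…,a_{9} = 3, -1, -1, 6, -9, 13, -10, 5, 11, -26.

-26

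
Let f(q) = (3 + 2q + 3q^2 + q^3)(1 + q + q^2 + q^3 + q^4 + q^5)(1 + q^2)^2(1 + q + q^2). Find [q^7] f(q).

(3 + 2q + 3q^2 + q^3) has coefficients 3,2,3,1 for degrees 0…3.
(1 + q + q^2 + q^3 + q^4 + q^5) has coefficients 1,1,1,1,1,1,0,0 for degrees 0…7.
Multiplying by (1 + q^2)^2 gives running coefficients 1,1,3,3,4,4,3,3 for degrees 0…7.
Finally multiplying by (1 + q + q^2), the product of all factors after the first has coefficients 1,2,5,7,10,11,11,10 for degrees 0…7.
[q^7] = 3·10 + 2·11 + 3·11 + 1·10 = 95.

95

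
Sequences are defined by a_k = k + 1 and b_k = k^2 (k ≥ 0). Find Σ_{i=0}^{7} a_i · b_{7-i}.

This is [x^7] in the product of the two ordinary generating functions.
Σ = 1·49 + 2·36 + 3·25 + 4·16 + 5·9 + 6·4 + 7·1 + 8·0 = 336.

336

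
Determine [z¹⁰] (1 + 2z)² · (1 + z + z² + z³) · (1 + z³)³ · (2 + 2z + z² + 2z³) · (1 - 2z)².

(1 + 2z)² has coefficients 1,4,4 for degrees 0…2.
(1 + z + z² + z³) has coefficients 1,1,1,1,0,0,0,0,0,0,0 for degrees 0…10.
Multiplying by (1 + z³)³ gives running coefficients 1,1,1,4,3,3,6,3,3,4,1 for degrees 0…10.
Multiplying by (2 + 2z + z² + 2z³) gives running coefficients 2,4,5,13,17,18,29,27,24,29,19 for degrees 0…10.
Finally multiplying by (1 - 2z)², the product of all factors after the first has coefficients 2,-4,-3,9,-15,2,25,-17,32,41,-1 for degrees 0…10.
[z¹⁰] = 1·(-1) + 4·41 + 4·32 = 291.

291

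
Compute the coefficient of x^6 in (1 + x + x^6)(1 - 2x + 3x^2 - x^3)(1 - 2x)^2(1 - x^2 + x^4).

11

(1 + x + x^6) has coefficients 1,1,0,0,0,0,1 for degrees 0…6.
(1 - 2x + 3x^2 - x^3) has coefficients 1,-2,3,-1,0,0,0 for degrees 0…6.
Multiplying by (1 - 2x)^2 gives running coefficients 1,-6,15,-21,16,-4,0 for degrees 0…6.
Finally multiplying by (1 - x^2 + x^4), the product of all factors after the first has coefficients 1,-6,14,-15,2,11,-1 for degrees 0…6.
[x^6] = 1·(-1) + 1·11 + 1·1 = 11.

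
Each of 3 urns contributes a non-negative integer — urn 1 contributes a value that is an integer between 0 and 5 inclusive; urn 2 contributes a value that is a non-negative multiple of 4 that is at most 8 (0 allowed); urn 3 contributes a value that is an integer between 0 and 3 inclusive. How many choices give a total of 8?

The generating function for the choices is (1 + q + q² + q³ + q⁴ + q⁵)·(1 + q⁴ + q⁸)·(1 + q + q² + q³); the count is [q⁸].
(1 + q + q² + q³ + q⁴ + q⁵) has coefficients 1,1,1,1,1,1 for degrees 0…5.
(1 + q⁴ + q⁸) has coefficients 1,0,0,0,1,0,0,0,1 for degrees 0…8.
Finally multiplying by (1 + q + q² + q³), the product of all factors after the first has coefficients 1,1,1,1,1,1,1,1,1 for degrees 0…8.
[q⁸] = 1·1 + 1·1 + 1·1 + 1·1 + 1·1 + 1·1 = 6.

6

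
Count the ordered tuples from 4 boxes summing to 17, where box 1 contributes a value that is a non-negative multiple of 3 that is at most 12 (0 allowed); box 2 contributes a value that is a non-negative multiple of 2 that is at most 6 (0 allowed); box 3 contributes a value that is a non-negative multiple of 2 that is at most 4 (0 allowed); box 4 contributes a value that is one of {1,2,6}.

11

The generating function for the choices is (1 + t³ + t⁶ + t⁹ + t¹²)·(1 + t² + t⁴ + t⁶)·(1 + t² + t⁴)·(t + t² + t⁶); the count is [t¹⁷].
(1 + t³ + t⁶ + t⁹ + t¹²) has coefficients 1,0,0,1,0,0,1,0,0,1,0,0,1 for degrees 0…12.
(1 + t² + t⁴ + t⁶) has coefficients 1,0,1,0,1,0,1,0,0,0,0,0,0,0,0,0,0,0 for degrees 0…17.
Multiplying by (1 + t² + t⁴) gives running coefficients 1,0,2,0,3,0,3,0,2,0,1,0,0,0,0,0,0,0 for degrees 0…17.
Finally multiplying by (t + t² + t⁶), the product of all factors after the first has coefficients 0,1,1,2,2,3,4,3,5,2,5,1,4,0,2,0,1,0 for degrees 0…17.
[t¹⁷] = 1·0 + 1·2 + 1·1 + 1·5 + 1·3 = 11.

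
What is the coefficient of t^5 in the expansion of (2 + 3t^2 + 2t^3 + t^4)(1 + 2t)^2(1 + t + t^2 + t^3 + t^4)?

(2 + 3t^2 + 2t^3 + t^4) has coefficients 2,0,3,2,1 for degrees 0…4.
(1 + 2t)^2 has coefficients 1,4,4,0,0,0 for degrees 0…5.
Finally multiplying by (1 + t + t^2 + t^3 + t^4), the product of all factors after the first has coefficients 1,5,9,9,9,8 for degrees 0…5.
[t^5] = 2·8 + 3·9 + 2·9 + 1·5 = 66.

66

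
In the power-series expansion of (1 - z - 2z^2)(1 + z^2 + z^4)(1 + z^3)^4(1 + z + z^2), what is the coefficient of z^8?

-20

(1 - z - 2z^2) has coefficients 1,-1,-2 for degrees 0…2.
(1 + z^2 + z^4) has coefficients 1,0,1,0,1,0,0,0,0 for degrees 0…8.
Multiplying by (1 + z^3)^4 gives running coefficients 1,0,1,4,1,4,6,4,6 for degrees 0…8.
Finally multiplying by (1 + z + z^2), the product of all factors after the first has coefficients 1,1,2,5,6,9,11,14,16 for degrees 0…8.
[z^8] = 1·16 − 1·14 − 2·11 = -20.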